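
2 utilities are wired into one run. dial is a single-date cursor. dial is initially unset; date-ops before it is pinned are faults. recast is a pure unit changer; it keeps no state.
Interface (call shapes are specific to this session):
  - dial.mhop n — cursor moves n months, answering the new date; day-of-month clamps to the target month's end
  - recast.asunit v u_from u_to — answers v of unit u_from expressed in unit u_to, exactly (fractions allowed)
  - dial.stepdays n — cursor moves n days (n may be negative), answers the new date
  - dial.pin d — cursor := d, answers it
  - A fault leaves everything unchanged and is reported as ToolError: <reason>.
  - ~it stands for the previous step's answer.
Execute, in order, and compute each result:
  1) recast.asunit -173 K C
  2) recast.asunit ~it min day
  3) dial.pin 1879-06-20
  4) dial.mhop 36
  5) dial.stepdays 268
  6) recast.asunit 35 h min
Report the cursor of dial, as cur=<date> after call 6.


·→ asunit(v→-173, u_from→K, u_to→C)
·← -8923/20
·→ asunit(v→~it, u_from→min, u_to→day)
·← -8923/28800
·→ pin(d→1879-06-20)
·← 1879-06-20
·→ mhop(n→36)
·← 1882-06-20
·→ stepdays(n→268)
·← 1883-03-15
·→ asunit(v→35, u_from→h, u_to→min)
·← 2100

Answer: cur=1883-03-15


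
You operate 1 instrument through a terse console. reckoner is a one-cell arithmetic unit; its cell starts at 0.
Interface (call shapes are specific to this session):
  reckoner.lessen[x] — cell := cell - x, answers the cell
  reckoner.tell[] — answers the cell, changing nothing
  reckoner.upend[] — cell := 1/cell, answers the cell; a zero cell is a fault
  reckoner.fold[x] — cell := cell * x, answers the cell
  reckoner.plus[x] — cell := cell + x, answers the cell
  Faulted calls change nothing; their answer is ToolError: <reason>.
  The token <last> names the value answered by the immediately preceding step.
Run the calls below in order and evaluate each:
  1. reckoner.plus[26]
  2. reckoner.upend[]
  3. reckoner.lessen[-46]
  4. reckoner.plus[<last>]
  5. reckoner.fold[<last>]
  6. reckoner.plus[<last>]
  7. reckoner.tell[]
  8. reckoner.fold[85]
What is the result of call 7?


Answer: 2865618/169

Derivation:
~$ reckoner.plus x=26
  26
~$ reckoner.upend
  1/26
~$ reckoner.lessen x=-46
  1197/26
~$ reckoner.plus x=<last>
  1197/13
~$ reckoner.fold x=<last>
  1432809/169
~$ reckoner.plus x=<last>
  2865618/169
~$ reckoner.tell
  2865618/169
~$ reckoner.fold x=85
  243577530/169


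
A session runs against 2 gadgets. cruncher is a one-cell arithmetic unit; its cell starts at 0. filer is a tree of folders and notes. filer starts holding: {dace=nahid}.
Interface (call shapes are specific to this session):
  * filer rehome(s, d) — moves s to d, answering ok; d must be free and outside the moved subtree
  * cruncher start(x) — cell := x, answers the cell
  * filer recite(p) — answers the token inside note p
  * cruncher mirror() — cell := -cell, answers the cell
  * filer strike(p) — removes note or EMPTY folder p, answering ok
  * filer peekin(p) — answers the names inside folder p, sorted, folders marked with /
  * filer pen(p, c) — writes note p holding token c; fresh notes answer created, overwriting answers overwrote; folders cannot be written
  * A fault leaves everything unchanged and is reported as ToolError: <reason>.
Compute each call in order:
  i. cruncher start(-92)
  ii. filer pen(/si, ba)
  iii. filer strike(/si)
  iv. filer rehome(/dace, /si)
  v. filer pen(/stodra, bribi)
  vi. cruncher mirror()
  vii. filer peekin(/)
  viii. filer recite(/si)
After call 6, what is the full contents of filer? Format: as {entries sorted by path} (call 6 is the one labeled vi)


I try cruncher start passing x: -92, — result: -92.
I invoke filer pen passing p: /si, c: ba, — result: created.
Next I call filer strike passing p: /si: ok.
Now I run filer rehome passing s: /dace, d: /si, yielding ok.
Now I run filer pen passing p: /stodra, c: bribi, which returns created.
I use cruncher mirror(), and see 92.
Calling filer peekin passing p: /: [si, stodra].
I use filer recite passing p: /si: nahid.

Answer: {si=nahid, stodra=bribi}


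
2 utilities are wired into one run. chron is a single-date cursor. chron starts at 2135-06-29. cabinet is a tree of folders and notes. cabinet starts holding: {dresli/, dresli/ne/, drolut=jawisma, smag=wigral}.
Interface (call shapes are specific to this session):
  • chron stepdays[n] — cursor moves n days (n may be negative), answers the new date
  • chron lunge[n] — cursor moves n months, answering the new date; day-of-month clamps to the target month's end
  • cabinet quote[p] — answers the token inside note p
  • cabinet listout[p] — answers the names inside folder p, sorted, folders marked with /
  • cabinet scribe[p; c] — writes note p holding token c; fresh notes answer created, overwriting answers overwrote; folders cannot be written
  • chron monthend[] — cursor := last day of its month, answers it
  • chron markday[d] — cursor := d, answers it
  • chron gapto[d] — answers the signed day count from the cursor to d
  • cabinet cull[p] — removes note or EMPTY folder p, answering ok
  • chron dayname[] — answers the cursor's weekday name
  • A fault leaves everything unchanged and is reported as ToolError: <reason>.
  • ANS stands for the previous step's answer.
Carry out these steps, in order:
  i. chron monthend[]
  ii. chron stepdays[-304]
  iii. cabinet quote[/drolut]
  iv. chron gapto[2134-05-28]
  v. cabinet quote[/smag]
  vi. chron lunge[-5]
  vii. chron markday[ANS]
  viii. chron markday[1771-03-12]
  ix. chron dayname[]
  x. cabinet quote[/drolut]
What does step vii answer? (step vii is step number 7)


~$ chron monthend
:: 2135-06-30
~$ chron stepdays n=-304
:: 2134-08-30
~$ cabinet quote p=/drolut
:: jawisma
~$ chron gapto d=2134-05-28
:: -94
~$ cabinet quote p=/smag
:: wigral
~$ chron lunge n=-5
:: 2134-03-30
~$ chron markday d=ANS
:: 2134-03-30
~$ chron markday d=1771-03-12
:: 1771-03-12
~$ chron dayname
:: Tuesday
~$ cabinet quote p=/drolut
:: jawisma

Answer: 2134-03-30


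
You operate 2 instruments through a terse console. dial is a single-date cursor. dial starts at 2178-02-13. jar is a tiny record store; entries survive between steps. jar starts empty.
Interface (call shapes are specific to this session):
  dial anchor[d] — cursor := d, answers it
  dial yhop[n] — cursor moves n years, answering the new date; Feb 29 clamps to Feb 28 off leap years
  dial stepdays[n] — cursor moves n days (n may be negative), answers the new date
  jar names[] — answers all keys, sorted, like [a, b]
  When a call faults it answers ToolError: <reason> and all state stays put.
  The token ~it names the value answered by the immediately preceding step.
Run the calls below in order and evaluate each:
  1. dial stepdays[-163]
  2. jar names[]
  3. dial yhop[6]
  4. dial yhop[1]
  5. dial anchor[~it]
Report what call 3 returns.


Answer: 2183-09-03

Derivation:
Step: dial stepdays[n: -163]
Result: 2177-09-03
Step: jar names[]
Result: []
Step: dial yhop[n: 6]
Result: 2183-09-03
Step: dial yhop[n: 1]
Result: 2184-09-03
Step: dial anchor[d: ~it]
Result: 2184-09-03


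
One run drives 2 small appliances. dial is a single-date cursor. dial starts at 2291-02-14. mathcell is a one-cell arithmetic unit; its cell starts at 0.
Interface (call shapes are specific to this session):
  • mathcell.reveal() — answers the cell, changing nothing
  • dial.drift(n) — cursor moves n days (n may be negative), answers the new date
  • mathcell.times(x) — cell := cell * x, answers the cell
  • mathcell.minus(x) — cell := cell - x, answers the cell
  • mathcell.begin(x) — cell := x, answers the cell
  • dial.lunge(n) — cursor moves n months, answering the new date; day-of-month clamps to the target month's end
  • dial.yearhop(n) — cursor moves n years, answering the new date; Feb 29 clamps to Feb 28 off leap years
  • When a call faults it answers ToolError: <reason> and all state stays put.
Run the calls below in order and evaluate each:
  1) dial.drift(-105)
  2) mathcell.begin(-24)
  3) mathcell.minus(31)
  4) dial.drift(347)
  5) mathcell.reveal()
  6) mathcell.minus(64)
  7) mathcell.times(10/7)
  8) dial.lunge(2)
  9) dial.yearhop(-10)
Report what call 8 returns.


Answer: 2291-12-14

Derivation:
→ dial.drift(n=-105)
← 2290-11-01
→ mathcell.begin(x=-24)
← -24
→ mathcell.minus(x=31)
← -55
→ dial.drift(n=347)
← 2291-10-14
→ mathcell.reveal()
← -55
→ mathcell.minus(x=64)
← -119
→ mathcell.times(x=10/7)
← -170
→ dial.lunge(n=2)
← 2291-12-14
→ dial.yearhop(n=-10)
← 2281-12-14


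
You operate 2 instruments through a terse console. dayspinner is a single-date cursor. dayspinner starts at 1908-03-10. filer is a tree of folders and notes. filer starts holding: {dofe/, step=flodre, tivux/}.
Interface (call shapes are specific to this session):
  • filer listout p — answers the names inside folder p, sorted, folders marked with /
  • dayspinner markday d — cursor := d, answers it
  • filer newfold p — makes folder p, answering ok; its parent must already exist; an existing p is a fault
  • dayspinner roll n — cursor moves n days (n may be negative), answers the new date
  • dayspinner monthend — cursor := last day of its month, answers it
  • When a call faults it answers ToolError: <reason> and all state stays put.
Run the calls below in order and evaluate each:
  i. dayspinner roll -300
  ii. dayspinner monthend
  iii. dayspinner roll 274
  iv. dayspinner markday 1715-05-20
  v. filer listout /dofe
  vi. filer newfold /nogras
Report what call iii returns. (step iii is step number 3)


Do: dayspinner roll[n: -300]
See: 1907-05-15
Do: dayspinner monthend[]
See: 1907-05-31
Do: dayspinner roll[n: 274]
See: 1908-02-29
Do: dayspinner markday[d: 1715-05-20]
See: 1715-05-20
Do: filer listout[p: /dofe]
See: []
Do: filer newfold[p: /nogras]
See: ok

Answer: 1908-02-29


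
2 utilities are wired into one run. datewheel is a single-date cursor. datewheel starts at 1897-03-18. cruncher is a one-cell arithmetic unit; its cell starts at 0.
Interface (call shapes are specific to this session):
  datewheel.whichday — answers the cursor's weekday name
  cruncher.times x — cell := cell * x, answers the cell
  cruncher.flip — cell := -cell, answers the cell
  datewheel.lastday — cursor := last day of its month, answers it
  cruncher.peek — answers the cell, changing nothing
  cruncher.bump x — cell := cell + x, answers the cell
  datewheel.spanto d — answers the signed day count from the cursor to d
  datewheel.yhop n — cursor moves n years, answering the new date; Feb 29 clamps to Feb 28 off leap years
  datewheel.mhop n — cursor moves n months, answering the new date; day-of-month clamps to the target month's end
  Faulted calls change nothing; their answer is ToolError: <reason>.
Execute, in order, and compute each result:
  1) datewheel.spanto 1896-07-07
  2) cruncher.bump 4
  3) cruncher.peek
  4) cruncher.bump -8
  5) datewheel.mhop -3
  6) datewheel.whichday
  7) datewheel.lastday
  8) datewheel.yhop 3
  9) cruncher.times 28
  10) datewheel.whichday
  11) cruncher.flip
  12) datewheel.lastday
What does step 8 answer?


Answer: 1899-12-31

Derivation:
-- datewheel.spanto(d=1896-07-07) => -254
-- cruncher.bump(x=4) => 4
-- cruncher.peek() => 4
-- cruncher.bump(x=-8) => -4
-- datewheel.mhop(n=-3) => 1896-12-18
-- datewheel.whichday() => Friday
-- datewheel.lastday() => 1896-12-31
-- datewheel.yhop(n=3) => 1899-12-31
-- cruncher.times(x=28) => -112
-- datewheel.whichday() => Sunday
-- cruncher.flip() => 112
-- datewheel.lastday() => 1899-12-31


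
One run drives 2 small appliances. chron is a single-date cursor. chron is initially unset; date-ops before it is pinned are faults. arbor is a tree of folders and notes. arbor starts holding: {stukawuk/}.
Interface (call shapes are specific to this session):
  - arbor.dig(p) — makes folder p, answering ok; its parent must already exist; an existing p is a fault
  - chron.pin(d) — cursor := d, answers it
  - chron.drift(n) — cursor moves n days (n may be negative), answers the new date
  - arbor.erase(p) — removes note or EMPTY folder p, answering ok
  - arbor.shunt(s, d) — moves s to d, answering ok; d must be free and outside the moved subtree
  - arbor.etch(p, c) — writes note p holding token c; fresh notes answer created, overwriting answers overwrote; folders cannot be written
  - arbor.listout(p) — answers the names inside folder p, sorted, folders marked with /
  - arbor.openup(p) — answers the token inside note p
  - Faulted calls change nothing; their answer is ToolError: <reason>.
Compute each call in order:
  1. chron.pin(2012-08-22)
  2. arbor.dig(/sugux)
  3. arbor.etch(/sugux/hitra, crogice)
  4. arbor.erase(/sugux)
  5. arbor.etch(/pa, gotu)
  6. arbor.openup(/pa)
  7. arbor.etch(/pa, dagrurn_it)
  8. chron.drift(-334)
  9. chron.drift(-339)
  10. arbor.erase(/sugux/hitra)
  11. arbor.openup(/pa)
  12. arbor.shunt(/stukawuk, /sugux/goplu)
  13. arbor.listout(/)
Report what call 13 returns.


-> chron.pin(d='2012-08-22')
<- 2012-08-22
-> arbor.dig(p='/sugux')
<- ok
-> arbor.etch(p='/sugux/hitra', c='crogice')
<- created
-> arbor.erase(p='/sugux')
<- ToolError: not empty
-> arbor.etch(p='/pa', c='gotu')
<- created
-> arbor.openup(p='/pa')
<- gotu
-> arbor.etch(p='/pa', c='dagrurn_it')
<- overwrote
-> chron.drift(n='-334')
<- 2011-09-23
-> chron.drift(n='-339')
<- 2010-10-19
-> arbor.erase(p='/sugux/hitra')
<- ok
-> arbor.openup(p='/pa')
<- dagrurn_it
-> arbor.shunt(s='/stukawuk', d='/sugux/goplu')
<- ok
-> arbor.listout(p='/')
<- [pa, sugux/]

Answer: [pa, sugux/]


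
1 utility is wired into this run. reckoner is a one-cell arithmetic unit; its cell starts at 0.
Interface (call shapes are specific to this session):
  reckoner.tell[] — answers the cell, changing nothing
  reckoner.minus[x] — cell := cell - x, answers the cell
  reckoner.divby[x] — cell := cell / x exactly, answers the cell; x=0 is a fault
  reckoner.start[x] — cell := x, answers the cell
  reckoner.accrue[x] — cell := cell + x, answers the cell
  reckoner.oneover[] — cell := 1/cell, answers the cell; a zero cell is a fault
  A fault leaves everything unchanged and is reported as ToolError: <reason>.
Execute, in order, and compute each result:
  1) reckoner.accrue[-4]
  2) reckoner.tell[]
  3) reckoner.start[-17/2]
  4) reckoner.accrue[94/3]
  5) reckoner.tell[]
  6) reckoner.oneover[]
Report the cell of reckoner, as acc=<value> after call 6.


Answer: acc=6/137

Derivation:
-- 1. reckoner.accrue(x→-4) -> -4
-- 2. reckoner.tell() -> -4
-- 3. reckoner.start(x→-17/2) -> -17/2
-- 4. reckoner.accrue(x→94/3) -> 137/6
-- 5. reckoner.tell() -> 137/6
-- 6. reckoner.oneover() -> 6/137


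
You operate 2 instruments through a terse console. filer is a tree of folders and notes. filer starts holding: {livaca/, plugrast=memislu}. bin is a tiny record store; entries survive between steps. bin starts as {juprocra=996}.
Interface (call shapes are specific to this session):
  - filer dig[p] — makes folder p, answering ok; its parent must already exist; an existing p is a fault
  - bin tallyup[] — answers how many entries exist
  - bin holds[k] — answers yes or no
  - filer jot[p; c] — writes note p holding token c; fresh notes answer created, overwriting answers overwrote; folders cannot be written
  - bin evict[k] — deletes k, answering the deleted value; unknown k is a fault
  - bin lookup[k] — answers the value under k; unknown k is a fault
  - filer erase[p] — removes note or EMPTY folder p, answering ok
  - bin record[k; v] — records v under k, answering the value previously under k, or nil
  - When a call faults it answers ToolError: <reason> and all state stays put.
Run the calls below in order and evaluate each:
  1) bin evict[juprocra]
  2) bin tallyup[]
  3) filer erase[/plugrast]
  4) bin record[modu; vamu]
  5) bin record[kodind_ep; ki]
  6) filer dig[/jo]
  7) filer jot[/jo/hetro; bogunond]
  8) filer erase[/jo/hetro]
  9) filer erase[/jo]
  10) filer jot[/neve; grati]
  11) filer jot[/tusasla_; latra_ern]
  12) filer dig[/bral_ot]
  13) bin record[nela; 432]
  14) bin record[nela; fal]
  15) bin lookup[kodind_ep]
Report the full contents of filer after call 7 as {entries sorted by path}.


Act: bin evict[juprocra]
Obs: 996
Act: bin tallyup[]
Obs: 0
Act: filer erase[/plugrast]
Obs: ok
Act: bin record[modu; vamu]
Obs: nil
Act: bin record[kodind_ep; ki]
Obs: nil
Act: filer dig[/jo]
Obs: ok
Act: filer jot[/jo/hetro; bogunond]
Obs: created
Act: filer erase[/jo/hetro]
Obs: ok
Act: filer erase[/jo]
Obs: ok
Act: filer jot[/neve; grati]
Obs: created
Act: filer jot[/tusasla_; latra_ern]
Obs: created
Act: filer dig[/bral_ot]
Obs: ok
Act: bin record[nela; 432]
Obs: nil
Act: bin record[nela; fal]
Obs: 432
Act: bin lookup[kodind_ep]
Obs: ki

Answer: {jo/, jo/hetro=bogunond, livaca/}


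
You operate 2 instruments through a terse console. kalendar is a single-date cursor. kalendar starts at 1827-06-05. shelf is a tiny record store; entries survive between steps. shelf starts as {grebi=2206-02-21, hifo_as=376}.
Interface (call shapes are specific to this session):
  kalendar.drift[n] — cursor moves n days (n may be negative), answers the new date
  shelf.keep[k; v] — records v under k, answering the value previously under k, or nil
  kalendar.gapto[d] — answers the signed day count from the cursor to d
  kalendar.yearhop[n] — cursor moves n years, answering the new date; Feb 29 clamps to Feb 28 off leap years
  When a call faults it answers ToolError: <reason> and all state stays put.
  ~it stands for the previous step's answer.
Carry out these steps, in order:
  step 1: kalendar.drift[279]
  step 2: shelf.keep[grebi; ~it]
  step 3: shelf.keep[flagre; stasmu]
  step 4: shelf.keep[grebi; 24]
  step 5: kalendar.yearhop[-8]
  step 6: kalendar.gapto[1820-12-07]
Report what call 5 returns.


I use kalendar.drift on n: 279, → 1828-03-10.
I invoke shelf.keep on k: grebi, v: ~it, and get 2206-02-21.
Invoking shelf.keep on k: flagre, v: stasmu, — result: nil.
I call shelf.keep on k: grebi, v: 24, and observe 1828-03-10.
Calling kalendar.yearhop on n: -8, → 1820-03-10.
I try kalendar.gapto on d: 1820-12-07, giving 272.

Answer: 1820-03-10


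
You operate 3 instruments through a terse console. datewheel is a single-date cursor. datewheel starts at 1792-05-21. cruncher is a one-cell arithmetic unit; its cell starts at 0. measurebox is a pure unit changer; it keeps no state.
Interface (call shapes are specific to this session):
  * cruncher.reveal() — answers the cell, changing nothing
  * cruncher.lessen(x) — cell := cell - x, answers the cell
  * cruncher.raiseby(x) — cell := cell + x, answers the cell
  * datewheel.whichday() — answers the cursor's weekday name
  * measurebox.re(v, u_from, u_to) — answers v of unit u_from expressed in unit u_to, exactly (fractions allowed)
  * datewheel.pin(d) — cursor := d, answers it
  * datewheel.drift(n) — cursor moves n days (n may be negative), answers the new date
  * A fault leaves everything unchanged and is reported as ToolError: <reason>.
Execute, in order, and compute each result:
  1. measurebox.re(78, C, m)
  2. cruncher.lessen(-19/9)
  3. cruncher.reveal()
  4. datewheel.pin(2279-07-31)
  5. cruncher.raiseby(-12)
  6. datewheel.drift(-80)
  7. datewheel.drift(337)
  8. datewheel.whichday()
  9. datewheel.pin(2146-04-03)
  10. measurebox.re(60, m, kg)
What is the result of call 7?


==> re(v→78, u_from→C, u_to→m)
<== ToolError: incompatible units
==> lessen(x→-19/9)
<== 19/9
==> reveal()
<== 19/9
==> pin(d→2279-07-31)
<== 2279-07-31
==> raiseby(x→-12)
<== -89/9
==> drift(n→-80)
<== 2279-05-12
==> drift(n→337)
<== 2280-04-13
==> whichday()
<== Tuesday
==> pin(d→2146-04-03)
<== 2146-04-03
==> re(v→60, u_from→m, u_to→kg)
<== ToolError: incompatible units

Answer: 2280-04-13


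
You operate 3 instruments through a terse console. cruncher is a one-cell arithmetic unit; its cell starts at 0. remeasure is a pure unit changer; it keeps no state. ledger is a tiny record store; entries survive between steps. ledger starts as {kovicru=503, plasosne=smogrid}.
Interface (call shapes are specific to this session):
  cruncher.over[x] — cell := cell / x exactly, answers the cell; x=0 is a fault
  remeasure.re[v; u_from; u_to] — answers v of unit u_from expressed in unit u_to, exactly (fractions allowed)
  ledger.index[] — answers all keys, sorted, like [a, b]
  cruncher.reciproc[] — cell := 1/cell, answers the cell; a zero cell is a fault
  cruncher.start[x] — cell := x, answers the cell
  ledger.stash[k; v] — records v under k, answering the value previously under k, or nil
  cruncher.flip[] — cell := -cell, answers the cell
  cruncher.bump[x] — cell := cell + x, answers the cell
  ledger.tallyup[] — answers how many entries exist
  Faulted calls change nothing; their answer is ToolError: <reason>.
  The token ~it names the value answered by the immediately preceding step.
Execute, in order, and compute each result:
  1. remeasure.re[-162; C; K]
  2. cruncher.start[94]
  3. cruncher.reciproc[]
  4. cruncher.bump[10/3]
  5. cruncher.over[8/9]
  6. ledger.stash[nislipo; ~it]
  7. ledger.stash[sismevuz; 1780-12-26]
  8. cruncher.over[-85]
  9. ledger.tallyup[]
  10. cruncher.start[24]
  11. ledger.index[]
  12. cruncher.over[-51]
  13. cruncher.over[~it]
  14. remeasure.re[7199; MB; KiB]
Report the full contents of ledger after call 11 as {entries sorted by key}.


Answer: {kovicru=503, nislipo=2829/752, plasosne=smogrid, sismevuz=1780-12-26}

Derivation:
[in] re v=-162 u_from=C u_to=K
  2223/20
[in] start x=94
  94
[in] reciproc
  1/94
[in] bump x=10/3
  943/282
[in] over x=8/9
  2829/752
[in] stash k=nislipo v=~it
  nil
[in] stash k=sismevuz v=1780-12-26
  nil
[in] over x=-85
  -2829/63920
[in] tallyup
  4
[in] start x=24
  24
[in] index
  [kovicru, nislipo, plasosne, sismevuz]
[in] over x=-51
  -8/17
[in] over x=~it
  1
[in] re v=7199 u_from=MB u_to=KiB
  112484375/16


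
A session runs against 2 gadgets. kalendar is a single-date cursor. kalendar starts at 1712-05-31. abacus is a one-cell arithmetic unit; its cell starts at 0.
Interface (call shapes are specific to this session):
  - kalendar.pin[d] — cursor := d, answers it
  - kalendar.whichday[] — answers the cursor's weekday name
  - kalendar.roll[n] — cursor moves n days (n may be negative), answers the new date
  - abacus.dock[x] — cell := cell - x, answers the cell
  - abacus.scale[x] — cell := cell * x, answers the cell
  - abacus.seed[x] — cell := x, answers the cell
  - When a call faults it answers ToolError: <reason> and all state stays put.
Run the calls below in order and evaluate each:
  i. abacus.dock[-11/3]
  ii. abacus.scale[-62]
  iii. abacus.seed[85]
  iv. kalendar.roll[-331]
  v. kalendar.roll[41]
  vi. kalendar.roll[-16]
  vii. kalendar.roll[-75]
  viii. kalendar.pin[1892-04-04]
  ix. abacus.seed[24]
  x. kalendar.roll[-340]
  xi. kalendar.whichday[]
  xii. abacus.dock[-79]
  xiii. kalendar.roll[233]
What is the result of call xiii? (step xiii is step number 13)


# 1. abacus.dock(x='-11/3') => 11/3
# 2. abacus.scale(x='-62') => -682/3
# 3. abacus.seed(x='85') => 85
# 4. kalendar.roll(n='-331') => 1711-07-05
# 5. kalendar.roll(n='41') => 1711-08-15
# 6. kalendar.roll(n='-16') => 1711-07-30
# 7. kalendar.roll(n='-75') => 1711-05-16
# 8. kalendar.pin(d='1892-04-04') => 1892-04-04
# 9. abacus.seed(x='24') => 24
# 10. kalendar.roll(n='-340') => 1891-04-30
# 11. kalendar.whichday() => Thursday
# 12. abacus.dock(x='-79') => 103
# 13. kalendar.roll(n='233') => 1891-12-19

Answer: 1891-12-19


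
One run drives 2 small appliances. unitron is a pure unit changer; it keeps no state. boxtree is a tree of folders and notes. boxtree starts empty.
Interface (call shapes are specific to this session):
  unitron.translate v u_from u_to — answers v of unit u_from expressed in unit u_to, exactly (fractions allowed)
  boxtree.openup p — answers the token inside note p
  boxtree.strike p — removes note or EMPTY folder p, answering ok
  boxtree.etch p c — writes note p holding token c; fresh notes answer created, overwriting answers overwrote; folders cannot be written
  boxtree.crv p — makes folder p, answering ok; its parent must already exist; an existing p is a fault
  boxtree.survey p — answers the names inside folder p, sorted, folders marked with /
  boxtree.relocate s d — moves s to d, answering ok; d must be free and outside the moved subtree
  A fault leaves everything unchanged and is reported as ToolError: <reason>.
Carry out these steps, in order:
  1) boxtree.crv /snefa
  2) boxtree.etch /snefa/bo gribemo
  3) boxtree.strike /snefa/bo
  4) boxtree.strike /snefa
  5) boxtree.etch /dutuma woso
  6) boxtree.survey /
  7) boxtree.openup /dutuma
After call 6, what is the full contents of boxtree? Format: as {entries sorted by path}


Answer: {dutuma=woso}

Derivation:
> boxtree.crv /snefa
  ok
> boxtree.etch /snefa/bo gribemo
  created
> boxtree.strike /snefa/bo
  ok
> boxtree.strike /snefa
  ok
> boxtree.etch /dutuma woso
  created
> boxtree.survey /
  [dutuma]
> boxtree.openup /dutuma
  woso


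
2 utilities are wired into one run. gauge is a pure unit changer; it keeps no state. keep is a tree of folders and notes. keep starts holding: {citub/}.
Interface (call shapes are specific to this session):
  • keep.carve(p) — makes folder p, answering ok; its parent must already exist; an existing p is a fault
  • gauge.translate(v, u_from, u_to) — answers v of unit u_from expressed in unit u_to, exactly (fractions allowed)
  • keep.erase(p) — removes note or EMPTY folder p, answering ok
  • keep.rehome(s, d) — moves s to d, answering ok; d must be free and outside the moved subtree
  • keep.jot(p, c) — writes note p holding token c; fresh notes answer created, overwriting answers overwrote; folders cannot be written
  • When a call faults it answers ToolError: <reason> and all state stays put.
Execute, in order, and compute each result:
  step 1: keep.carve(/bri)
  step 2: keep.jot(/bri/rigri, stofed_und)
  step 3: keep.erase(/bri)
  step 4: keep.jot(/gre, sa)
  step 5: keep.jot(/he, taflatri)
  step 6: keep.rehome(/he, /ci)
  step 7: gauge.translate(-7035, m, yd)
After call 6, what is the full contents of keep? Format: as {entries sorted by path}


% 1. keep.carve(p: /bri) : ok
% 2. keep.jot(p: /bri/rigri, c: stofed_und) : created
% 3. keep.erase(p: /bri) : ToolError: not empty
% 4. keep.jot(p: /gre, c: sa) : created
% 5. keep.jot(p: /he, c: taflatri) : created
% 6. keep.rehome(s: /he, d: /ci) : ok
% 7. gauge.translate(v: -7035, u_from: m, u_to: yd) : -2931250/381

Answer: {bri/, bri/rigri=stofed_und, ci=taflatri, citub/, gre=sa}


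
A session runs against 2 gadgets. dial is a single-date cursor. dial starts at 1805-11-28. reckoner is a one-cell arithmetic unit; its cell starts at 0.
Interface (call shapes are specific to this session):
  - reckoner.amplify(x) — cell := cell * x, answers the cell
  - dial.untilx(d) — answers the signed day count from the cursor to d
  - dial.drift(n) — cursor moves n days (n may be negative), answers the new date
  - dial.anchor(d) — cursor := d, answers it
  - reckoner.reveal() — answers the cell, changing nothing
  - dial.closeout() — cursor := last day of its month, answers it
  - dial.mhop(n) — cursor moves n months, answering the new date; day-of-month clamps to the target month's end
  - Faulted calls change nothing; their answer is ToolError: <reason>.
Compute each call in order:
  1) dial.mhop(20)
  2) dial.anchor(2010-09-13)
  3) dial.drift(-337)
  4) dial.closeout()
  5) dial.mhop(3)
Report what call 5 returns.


Answer: 2010-01-31

Derivation:
// dial.mhop(20) -> 1807-07-28
// dial.anchor(2010-09-13) -> 2010-09-13
// dial.drift(-337) -> 2009-10-11
// dial.closeout() -> 2009-10-31
// dial.mhop(3) -> 2010-01-31


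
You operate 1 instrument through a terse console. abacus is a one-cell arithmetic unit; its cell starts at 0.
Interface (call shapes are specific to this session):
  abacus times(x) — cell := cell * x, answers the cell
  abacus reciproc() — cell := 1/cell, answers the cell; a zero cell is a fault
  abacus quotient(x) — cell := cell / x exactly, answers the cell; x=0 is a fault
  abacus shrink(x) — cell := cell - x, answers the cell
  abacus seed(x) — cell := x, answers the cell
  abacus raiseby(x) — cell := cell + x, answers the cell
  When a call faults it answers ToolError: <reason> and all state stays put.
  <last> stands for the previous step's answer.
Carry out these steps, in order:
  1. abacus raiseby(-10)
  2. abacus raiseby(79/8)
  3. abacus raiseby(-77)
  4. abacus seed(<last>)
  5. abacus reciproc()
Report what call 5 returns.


-> abacus raiseby(x=-10)
<- -10
-> abacus raiseby(x=79/8)
<- -1/8
-> abacus raiseby(x=-77)
<- -617/8
-> abacus seed(x=<last>)
<- -617/8
-> abacus reciproc()
<- -8/617

Answer: -8/617


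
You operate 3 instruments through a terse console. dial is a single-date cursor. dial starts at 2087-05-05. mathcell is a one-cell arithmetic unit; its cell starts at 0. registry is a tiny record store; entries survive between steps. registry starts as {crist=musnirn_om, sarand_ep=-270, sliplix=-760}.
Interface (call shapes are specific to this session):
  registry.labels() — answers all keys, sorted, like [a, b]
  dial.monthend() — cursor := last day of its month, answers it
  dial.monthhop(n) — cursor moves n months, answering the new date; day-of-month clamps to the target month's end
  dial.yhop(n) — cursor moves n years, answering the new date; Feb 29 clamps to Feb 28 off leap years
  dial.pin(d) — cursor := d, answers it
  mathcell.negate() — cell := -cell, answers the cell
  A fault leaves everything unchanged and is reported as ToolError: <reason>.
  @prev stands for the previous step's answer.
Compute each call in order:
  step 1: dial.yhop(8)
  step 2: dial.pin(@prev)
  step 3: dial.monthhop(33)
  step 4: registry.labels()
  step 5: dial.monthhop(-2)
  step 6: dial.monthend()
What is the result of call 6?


Answer: 2097-12-31

Derivation:
Next I call dial.yhop(n→8), which returns 2095-05-05.
Calling dial.pin(d→@prev), which returns 2095-05-05.
Invoking dial.monthhop(n→33), and see 2098-02-05.
Invoking registry.labels(), which returns [crist, sarand_ep, sliplix].
I call dial.monthhop(n→-2), — result: 2097-12-05.
Now I run dial.monthend(), which returns 2097-12-31.


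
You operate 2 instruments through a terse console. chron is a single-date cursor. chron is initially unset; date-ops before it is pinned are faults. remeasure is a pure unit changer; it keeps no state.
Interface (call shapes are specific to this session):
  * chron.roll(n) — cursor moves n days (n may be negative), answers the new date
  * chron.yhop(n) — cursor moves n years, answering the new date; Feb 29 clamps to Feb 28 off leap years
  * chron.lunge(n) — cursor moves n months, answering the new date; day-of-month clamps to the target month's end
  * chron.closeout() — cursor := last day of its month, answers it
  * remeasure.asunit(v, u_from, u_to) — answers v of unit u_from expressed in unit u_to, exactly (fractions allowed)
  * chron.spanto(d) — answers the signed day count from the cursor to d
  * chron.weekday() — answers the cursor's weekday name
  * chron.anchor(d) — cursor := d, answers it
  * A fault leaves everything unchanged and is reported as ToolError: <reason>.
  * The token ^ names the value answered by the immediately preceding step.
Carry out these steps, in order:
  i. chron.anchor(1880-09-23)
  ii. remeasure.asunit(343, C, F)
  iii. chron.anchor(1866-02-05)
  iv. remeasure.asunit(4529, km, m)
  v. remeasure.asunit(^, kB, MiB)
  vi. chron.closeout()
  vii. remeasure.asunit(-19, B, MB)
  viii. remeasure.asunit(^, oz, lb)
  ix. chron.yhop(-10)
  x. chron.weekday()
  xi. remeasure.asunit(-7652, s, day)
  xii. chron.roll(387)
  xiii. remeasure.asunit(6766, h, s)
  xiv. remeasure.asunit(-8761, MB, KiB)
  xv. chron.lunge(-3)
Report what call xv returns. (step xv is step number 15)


Answer: 1856-12-21

Derivation:
% chron.anchor d=1880-09-23
[out] 1880-09-23
% remeasure.asunit v=343 u_from=C u_to=F
[out] 3247/5
% chron.anchor d=1866-02-05
[out] 1866-02-05
% remeasure.asunit v=4529 u_from=km u_to=m
[out] 4529000
% remeasure.asunit v=^ u_from=kB u_to=MiB
[out] 70765625/16384
% chron.closeout
[out] 1866-02-28
% remeasure.asunit v=-19 u_from=B u_to=MB
[out] -19/1000000
% remeasure.asunit v=^ u_from=oz u_to=lb
[out] -19/16000000
% chron.yhop n=-10
[out] 1856-02-28
% chron.weekday
[out] Thursday
% remeasure.asunit v=-7652 u_from=s u_to=day
[out] -1913/21600
% chron.roll n=387
[out] 1857-03-21
% remeasure.asunit v=6766 u_from=h u_to=s
[out] 24357600
% remeasure.asunit v=-8761 u_from=MB u_to=KiB
[out] -136890625/16
% chron.lunge n=-3
[out] 1856-12-21


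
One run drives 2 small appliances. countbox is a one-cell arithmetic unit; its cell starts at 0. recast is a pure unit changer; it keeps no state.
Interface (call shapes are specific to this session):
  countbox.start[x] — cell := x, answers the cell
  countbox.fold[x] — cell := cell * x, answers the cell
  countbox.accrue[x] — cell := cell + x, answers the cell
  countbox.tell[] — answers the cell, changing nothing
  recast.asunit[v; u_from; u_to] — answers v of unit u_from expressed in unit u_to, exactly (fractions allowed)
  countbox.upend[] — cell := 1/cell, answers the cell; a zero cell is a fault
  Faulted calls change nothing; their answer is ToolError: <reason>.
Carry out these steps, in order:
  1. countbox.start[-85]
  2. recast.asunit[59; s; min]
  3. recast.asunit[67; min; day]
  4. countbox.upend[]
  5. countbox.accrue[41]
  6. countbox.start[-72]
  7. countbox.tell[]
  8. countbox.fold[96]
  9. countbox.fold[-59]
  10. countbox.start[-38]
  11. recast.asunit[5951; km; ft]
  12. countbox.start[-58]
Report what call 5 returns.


Answer: 3484/85

Derivation:
I try start passing -85: -85.
Then asunit passing 59, s, min: 59/60.
Then asunit passing 67, min, day, → 67/1440.
Calling upend, giving -1/85.
I run accrue passing 41: 3484/85.
Now I run start passing -72, which returns -72.
Now I run tell(): -72.
I try fold passing 96, and observe -6912.
I use fold passing -59, yielding 407808.
Then start passing -38, and see -38.
Then asunit passing 5951, km, ft, yielding 7438750000/381.
I run start passing -58, and get -58.


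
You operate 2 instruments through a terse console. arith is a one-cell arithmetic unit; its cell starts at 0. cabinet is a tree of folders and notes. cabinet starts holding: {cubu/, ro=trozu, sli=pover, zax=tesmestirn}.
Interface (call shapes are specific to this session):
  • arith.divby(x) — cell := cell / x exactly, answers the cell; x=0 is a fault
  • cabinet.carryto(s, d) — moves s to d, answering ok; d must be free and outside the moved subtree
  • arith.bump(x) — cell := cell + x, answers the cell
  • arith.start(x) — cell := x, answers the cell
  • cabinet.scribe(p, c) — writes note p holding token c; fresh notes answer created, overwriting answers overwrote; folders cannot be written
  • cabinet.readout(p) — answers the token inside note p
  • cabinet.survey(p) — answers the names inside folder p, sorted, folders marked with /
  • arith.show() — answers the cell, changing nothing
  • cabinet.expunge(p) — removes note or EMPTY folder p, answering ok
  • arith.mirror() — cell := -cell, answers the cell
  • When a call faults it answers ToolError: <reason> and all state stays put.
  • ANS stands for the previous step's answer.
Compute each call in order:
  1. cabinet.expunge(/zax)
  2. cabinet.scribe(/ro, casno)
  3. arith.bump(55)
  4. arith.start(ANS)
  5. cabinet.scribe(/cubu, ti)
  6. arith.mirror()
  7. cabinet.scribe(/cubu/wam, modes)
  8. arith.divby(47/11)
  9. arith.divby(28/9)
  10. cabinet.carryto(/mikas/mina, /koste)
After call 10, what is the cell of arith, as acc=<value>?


Answer: acc=-5445/1316

Derivation:
~$ expunge p=/zax
[out] ok
~$ scribe p=/ro c=casno
[out] overwrote
~$ bump x=55
[out] 55
~$ start x=ANS
[out] 55
~$ scribe p=/cubu c=ti
[out] ToolError: is a directory
~$ mirror
[out] -55
~$ scribe p=/cubu/wam c=modes
[out] created
~$ divby x=47/11
[out] -605/47
~$ divby x=28/9
[out] -5445/1316
~$ carryto s=/mikas/mina d=/koste
[out] ToolError: not found


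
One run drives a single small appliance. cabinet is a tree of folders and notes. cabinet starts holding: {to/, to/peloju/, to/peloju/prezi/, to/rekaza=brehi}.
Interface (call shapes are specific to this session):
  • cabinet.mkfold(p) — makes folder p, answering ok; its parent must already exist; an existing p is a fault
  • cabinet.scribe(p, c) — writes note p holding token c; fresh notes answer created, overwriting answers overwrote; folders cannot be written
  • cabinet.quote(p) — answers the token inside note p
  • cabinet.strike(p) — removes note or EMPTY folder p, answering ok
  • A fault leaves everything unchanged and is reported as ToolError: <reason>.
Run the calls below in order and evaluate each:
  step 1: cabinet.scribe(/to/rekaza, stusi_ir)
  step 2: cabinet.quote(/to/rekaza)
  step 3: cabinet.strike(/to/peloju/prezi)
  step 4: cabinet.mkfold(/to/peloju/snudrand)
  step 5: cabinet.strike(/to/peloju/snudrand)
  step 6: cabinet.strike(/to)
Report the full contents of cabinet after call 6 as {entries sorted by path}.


Answer: {to/, to/peloju/, to/rekaza=stusi_ir}

Derivation:
>>> scribe p=/to/rekaza c=stusi_ir
= overwrote
>>> quote p=/to/rekaza
= stusi_ir
>>> strike p=/to/peloju/prezi
= ok
>>> mkfold p=/to/peloju/snudrand
= ok
>>> strike p=/to/peloju/snudrand
= ok
>>> strike p=/to
= ToolError: not empty


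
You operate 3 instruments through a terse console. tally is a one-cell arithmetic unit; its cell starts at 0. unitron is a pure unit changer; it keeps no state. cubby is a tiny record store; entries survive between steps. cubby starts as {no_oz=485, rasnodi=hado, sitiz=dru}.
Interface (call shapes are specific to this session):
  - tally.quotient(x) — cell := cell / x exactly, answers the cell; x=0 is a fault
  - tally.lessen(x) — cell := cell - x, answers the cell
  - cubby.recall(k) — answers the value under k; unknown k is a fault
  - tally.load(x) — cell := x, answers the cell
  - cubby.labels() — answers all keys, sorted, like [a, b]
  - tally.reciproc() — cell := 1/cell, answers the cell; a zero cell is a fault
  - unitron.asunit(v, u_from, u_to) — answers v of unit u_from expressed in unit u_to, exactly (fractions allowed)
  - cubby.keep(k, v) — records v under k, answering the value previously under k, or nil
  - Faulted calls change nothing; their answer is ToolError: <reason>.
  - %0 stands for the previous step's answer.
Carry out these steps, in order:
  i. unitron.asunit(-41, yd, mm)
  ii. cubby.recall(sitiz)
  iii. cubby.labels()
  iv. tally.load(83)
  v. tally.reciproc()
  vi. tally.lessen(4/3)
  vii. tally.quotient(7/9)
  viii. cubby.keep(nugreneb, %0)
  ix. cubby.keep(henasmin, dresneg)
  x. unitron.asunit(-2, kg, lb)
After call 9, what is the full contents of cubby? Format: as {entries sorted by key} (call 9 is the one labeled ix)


! 1. unitron.asunit(v: -41, u_from: yd, u_to: mm) -> -187452/5
! 2. cubby.recall(k: sitiz) -> dru
! 3. cubby.labels() -> [no_oz, rasnodi, sitiz]
! 4. tally.load(x: 83) -> 83
! 5. tally.reciproc() -> 1/83
! 6. tally.lessen(x: 4/3) -> -329/249
! 7. tally.quotient(x: 7/9) -> -141/83
! 8. cubby.keep(k: nugreneb, v: %0) -> nil
! 9. cubby.keep(k: henasmin, v: dresneg) -> nil
! 10. unitron.asunit(v: -2, u_from: kg, u_to: lb) -> -200000000/45359237

Answer: {henasmin=dresneg, no_oz=485, nugreneb=-141/83, rasnodi=hado, sitiz=dru}


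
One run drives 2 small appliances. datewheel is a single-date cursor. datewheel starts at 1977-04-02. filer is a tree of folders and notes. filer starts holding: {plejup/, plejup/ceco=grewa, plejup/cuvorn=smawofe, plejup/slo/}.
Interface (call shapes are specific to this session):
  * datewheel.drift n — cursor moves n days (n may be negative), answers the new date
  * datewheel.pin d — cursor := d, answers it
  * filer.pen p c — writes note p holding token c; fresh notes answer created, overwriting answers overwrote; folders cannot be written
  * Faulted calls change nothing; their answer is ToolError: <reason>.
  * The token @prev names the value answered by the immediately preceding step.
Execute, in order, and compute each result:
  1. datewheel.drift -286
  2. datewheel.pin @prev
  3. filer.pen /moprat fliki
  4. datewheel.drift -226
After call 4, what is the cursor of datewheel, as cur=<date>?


>>> datewheel.drift n=-286
:: 1976-06-20
>>> datewheel.pin d=@prev
:: 1976-06-20
>>> filer.pen p=/moprat c=fliki
:: created
>>> datewheel.drift n=-226
:: 1975-11-07

Answer: cur=1975-11-07
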